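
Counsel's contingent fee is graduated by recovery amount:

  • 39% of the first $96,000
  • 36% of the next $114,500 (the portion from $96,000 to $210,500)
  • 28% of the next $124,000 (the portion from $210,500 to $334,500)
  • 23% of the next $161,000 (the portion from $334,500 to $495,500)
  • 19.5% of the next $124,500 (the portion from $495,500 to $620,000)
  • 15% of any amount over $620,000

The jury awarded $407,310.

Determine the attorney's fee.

$130,126.30

First $96,000 at 39% = $37,440.00
Next $114,500 at 36% = $41,220.00
Next $124,000 at 28% = $34,720.00
Remaining $72,810 at 23% = $16,746.30
Fee: $37,440.00 + $41,220.00 + $34,720.00 + $16,746.30 = $130,126.30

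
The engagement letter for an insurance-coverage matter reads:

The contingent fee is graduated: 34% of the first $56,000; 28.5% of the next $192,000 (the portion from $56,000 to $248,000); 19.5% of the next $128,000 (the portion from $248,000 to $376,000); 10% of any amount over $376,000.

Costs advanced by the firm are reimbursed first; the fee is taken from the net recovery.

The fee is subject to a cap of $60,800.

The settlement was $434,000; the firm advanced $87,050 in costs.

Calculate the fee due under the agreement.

Fee base (net of costs): $434,000 − $87,050 = $346,950
First $56,000 at 34% = $19,040.00
Next $192,000 at 28.5% = $54,720.00
Remaining $98,950 at 19.5% = $19,295.25
Fee: $19,040.00 + $54,720.00 + $19,295.25 = $93,055.25
$93,055.25 exceeds the $60,800 cap, so the fee is capped at $60,800.00.

$60,800.00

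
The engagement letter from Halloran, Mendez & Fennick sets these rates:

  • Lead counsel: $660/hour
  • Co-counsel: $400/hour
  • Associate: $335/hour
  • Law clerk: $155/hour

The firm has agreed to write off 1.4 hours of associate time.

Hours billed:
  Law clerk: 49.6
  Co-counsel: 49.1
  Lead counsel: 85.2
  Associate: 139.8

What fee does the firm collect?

$129,924.00

Lead counsel: 85.2 × $660 = $56,232.00
Co-counsel: 49.1 × $400 = $19,640.00
Associate: 139.8 × $335 = $46,833.00
Law clerk: 49.6 × $155 = $7,688.00
Subtotal: $130,393.00
Write-off: 1.4 × $335 = $469.00
Total: $130,393.00 − $469.00 = $129,924.00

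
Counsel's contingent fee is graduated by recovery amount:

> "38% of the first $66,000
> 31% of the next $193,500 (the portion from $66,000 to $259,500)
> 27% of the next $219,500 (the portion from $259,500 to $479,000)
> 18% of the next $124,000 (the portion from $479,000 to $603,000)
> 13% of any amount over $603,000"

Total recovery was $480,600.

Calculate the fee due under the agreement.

$144,618.00

First $66,000 at 38% = $25,080.00
Next $193,500 at 31% = $59,985.00
Next $219,500 at 27% = $59,265.00
Remaining $1,600 at 18% = $288.00
Fee: $25,080.00 + $59,985.00 + $59,265.00 + $288.00 = $144,618.00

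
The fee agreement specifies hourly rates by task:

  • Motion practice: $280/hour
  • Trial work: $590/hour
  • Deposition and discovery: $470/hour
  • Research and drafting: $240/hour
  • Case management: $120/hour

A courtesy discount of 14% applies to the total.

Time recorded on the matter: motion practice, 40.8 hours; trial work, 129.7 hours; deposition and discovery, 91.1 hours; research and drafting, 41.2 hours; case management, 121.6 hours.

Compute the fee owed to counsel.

Motion practice: 40.8 × $280 = $11,424.00
Trial work: 129.7 × $590 = $76,523.00
Deposition and discovery: 91.1 × $470 = $42,817.00
Research and drafting: 41.2 × $240 = $9,888.00
Case management: 121.6 × $120 = $14,592.00
Subtotal: $155,244.00
Less 14% discount: −$21,734.16
Total: $155,244.00 − $21,734.16 = $133,509.84

$133,509.84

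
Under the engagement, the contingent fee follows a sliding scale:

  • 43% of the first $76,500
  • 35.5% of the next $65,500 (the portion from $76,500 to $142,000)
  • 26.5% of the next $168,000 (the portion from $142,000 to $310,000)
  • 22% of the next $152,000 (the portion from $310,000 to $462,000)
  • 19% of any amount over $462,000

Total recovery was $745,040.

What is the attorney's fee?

First $76,500 at 43% = $32,895.00
Next $65,500 at 35.5% = $23,252.50
Next $168,000 at 26.5% = $44,520.00
Next $152,000 at 22% = $33,440.00
Remaining $283,040 at 19% = $53,777.60
Fee: $32,895.00 + $23,252.50 + $44,520.00 + $33,440.00 + $53,777.60 = $187,885.10

$187,885.10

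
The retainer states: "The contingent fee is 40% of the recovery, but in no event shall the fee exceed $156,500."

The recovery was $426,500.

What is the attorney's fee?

40% of $426,500 = $170,600.00
That exceeds the $156,500 cap, so the fee is capped at $156,500.

$156,500.00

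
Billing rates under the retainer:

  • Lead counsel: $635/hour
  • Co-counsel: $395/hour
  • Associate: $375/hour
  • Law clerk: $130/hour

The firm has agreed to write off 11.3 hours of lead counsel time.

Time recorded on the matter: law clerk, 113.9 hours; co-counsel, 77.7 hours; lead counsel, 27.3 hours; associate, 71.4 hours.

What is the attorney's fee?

Lead counsel: 27.3 × $635 = $17,335.50
Co-counsel: 77.7 × $395 = $30,691.50
Associate: 71.4 × $375 = $26,775.00
Law clerk: 113.9 × $130 = $14,807.00
Subtotal: $89,609.00
Write-off: 11.3 × $635 = $7,175.50
Total: $89,609.00 − $7,175.50 = $82,433.50

$82,433.50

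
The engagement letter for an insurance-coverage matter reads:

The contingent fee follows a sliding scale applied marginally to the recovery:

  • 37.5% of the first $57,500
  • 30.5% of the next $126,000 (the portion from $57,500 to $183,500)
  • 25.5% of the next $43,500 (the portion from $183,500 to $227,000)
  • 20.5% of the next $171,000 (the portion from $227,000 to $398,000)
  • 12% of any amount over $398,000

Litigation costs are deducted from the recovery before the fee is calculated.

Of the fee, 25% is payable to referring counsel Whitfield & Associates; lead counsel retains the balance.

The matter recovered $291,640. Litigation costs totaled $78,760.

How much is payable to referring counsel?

$16,871.10

Fee base (net of costs): $291,640 − $78,760 = $212,880
First $57,500 at 37.5% = $21,562.50
Next $126,000 at 30.5% = $38,430.00
Remaining $29,380 at 25.5% = $7,491.90
Fee: $21,562.50 + $38,430.00 + $7,491.90 = $67,484.40
Referral share: 25% of $67,484.40 = $16,871.10; lead counsel retains $67,484.40 − $16,871.10 = $50,613.30.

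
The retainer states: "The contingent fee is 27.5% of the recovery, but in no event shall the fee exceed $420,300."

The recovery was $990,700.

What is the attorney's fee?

$272,442.50

27.5% of $990,700 = $272,442.50
That is under the $420,300 cap.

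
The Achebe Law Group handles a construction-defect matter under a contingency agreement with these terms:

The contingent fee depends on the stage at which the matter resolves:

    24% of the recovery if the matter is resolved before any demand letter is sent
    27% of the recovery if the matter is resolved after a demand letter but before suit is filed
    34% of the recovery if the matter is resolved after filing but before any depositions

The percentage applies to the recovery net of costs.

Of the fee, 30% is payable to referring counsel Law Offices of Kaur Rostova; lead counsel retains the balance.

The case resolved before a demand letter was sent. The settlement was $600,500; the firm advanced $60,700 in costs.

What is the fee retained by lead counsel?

$90,686.40

Fee base (net of costs): $600,500 − $60,700 = $539,800
The matter resolved before a demand letter was sent, so the 24% rate applies.
$539,800 × 24% = $129,552.00
Referral share: 30% of $129,552.00 = $38,865.60; lead counsel retains $129,552.00 − $38,865.60 = $90,686.40.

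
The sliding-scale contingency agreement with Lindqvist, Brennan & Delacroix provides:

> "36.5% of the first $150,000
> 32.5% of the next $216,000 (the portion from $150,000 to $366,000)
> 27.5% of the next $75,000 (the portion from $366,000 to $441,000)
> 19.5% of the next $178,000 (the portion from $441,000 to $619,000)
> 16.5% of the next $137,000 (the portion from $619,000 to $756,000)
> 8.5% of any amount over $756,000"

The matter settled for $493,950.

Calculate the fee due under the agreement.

$155,900.25

First $150,000 at 36.5% = $54,750.00
Next $216,000 at 32.5% = $70,200.00
Next $75,000 at 27.5% = $20,625.00
Remaining $52,950 at 19.5% = $10,325.25
Fee: $54,750.00 + $70,200.00 + $20,625.00 + $10,325.25 = $155,900.25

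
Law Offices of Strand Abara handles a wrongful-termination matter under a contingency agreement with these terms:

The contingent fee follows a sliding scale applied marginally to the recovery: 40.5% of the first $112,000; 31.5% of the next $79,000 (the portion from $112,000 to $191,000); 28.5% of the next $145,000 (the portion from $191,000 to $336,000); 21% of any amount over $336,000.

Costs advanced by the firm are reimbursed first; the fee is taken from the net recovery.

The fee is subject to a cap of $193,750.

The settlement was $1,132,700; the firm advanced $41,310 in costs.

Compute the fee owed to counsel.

Fee base (net of costs): $1,132,700 − $41,310 = $1,091,390
First $112,000 at 40.5% = $45,360.00
Next $79,000 at 31.5% = $24,885.00
Next $145,000 at 28.5% = $41,325.00
Remaining $755,390 at 21% = $158,631.90
Fee: $45,360.00 + $24,885.00 + $41,325.00 + $158,631.90 = $270,201.90
$270,201.90 exceeds the $193,750 cap, so the fee is capped at $193,750.00.

$193,750.00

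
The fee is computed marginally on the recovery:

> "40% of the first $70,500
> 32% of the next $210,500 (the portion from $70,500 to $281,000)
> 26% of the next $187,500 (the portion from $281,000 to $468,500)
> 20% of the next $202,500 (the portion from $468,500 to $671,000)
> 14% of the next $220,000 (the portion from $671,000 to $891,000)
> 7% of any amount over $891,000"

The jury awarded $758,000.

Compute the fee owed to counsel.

First $70,500 at 40% = $28,200.00
Next $210,500 at 32% = $67,360.00
Next $187,500 at 26% = $48,750.00
Next $202,500 at 20% = $40,500.00
Remaining $87,000 at 14% = $12,180.00
Fee: $28,200.00 + $67,360.00 + $48,750.00 + $40,500.00 + $12,180.00 = $196,990.00

$196,990.00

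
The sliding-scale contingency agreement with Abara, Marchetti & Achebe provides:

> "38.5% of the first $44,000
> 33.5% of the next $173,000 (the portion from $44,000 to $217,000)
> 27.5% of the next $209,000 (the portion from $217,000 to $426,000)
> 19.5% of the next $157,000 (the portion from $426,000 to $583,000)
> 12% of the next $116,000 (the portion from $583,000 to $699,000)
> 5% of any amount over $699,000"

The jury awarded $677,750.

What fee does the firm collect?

$174,355.00

First $44,000 at 38.5% = $16,940.00
Next $173,000 at 33.5% = $57,955.00
Next $209,000 at 27.5% = $57,475.00
Next $157,000 at 19.5% = $30,615.00
Remaining $94,750 at 12% = $11,370.00
Fee: $16,940.00 + $57,955.00 + $57,475.00 + $30,615.00 + $11,370.00 = $174,355.00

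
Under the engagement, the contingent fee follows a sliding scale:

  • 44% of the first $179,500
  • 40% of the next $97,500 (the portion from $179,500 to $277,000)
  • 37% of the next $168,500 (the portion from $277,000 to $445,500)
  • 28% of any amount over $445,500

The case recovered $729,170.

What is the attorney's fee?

$259,752.60

First $179,500 at 44% = $78,980.00
Next $97,500 at 40% = $39,000.00
Next $168,500 at 37% = $62,345.00
Remaining $283,670 at 28% = $79,427.60
Fee: $78,980.00 + $39,000.00 + $62,345.00 + $79,427.60 = $259,752.60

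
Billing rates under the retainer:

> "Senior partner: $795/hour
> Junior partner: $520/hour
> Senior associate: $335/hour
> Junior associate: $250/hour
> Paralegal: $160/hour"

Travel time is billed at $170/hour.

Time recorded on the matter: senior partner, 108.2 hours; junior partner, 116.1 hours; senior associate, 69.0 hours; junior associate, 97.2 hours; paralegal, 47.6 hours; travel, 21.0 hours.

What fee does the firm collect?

$204,992.00

Senior partner: 108.2 × $795 = $86,019.00
Junior partner: 116.1 × $520 = $60,372.00
Senior associate: 69.0 × $335 = $23,115.00
Junior associate: 97.2 × $250 = $24,300.00
Paralegal: 47.6 × $160 = $7,616.00
Subtotal: $86,019.00 + $60,372.00 + $23,115.00 + $24,300.00 + $7,616.00 = $201,422.00
Travel: 21.0 × $170 = $3,570.00
Total: $201,422.00 + $3,570.00 = $204,992.00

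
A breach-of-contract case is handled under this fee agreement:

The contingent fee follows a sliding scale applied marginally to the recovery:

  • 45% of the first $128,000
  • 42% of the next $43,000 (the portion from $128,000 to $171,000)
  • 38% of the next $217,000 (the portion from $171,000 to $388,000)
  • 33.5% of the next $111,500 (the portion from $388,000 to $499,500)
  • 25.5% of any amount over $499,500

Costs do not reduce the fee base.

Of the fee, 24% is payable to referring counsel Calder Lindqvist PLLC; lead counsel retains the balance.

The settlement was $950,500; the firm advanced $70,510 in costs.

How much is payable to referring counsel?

$74,514.60

Fee base is the gross recovery, $950,500; costs are reimbursed separately.
First $128,000 at 45% = $57,600.00
Next $43,000 at 42% = $18,060.00
Next $217,000 at 38% = $82,460.00
Next $111,500 at 33.5% = $37,352.50
Remaining $451,000 at 25.5% = $115,005.00
Fee: $57,600.00 + $18,060.00 + $82,460.00 + $37,352.50 + $115,005.00 = $310,477.50
Referral share: 24% of $310,477.50 = $74,514.60; lead counsel retains $310,477.50 − $74,514.60 = $235,962.90.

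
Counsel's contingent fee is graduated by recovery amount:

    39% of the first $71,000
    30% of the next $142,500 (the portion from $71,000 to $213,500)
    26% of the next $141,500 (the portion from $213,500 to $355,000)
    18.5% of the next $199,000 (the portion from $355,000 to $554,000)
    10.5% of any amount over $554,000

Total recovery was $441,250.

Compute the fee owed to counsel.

$123,186.25

First $71,000 at 39% = $27,690.00
Next $142,500 at 30% = $42,750.00
Next $141,500 at 26% = $36,790.00
Remaining $86,250 at 18.5% = $15,956.25
Fee: $27,690.00 + $42,750.00 + $36,790.00 + $15,956.25 = $123,186.25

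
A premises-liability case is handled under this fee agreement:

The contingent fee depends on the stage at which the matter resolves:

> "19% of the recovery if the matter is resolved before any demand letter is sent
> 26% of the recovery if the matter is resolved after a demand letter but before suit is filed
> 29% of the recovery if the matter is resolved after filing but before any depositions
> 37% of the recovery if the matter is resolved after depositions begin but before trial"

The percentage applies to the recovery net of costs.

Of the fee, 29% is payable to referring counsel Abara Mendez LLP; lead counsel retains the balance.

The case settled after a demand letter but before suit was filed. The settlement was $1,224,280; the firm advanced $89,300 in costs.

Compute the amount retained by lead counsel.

$209,517.31

Fee base (net of costs): $1,224,280 − $89,300 = $1,134,980
The matter settled after a demand letter but before suit was filed, so the 26% rate applies.
$1,134,980 × 26% = $295,094.80
Referral share: 29% of $295,094.80 = $85,577.49; lead counsel retains $295,094.80 − $85,577.49 = $209,517.31.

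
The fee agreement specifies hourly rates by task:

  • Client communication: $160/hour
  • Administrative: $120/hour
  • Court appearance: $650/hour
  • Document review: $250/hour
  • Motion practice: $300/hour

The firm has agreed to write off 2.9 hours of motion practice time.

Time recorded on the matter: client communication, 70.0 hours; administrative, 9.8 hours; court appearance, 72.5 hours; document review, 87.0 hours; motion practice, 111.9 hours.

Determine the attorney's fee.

$113,951.00

Client communication: 70.0 × $160 = $11,200.00
Administrative: 9.8 × $120 = $1,176.00
Court appearance: 72.5 × $650 = $47,125.00
Document review: 87.0 × $250 = $21,750.00
Motion practice: 111.9 × $300 = $33,570.00
Subtotal: $114,821.00
Write-off: 2.9 × $300 = $870.00
Total: $114,821.00 − $870.00 = $113,951.00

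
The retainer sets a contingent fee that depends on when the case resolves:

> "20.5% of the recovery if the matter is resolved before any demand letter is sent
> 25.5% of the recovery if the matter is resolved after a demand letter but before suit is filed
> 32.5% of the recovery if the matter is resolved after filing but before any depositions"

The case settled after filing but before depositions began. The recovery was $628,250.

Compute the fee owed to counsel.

$204,181.25

The matter settled after filing but before depositions began, so the 32.5% rate applies.
$628,250 × 32.5% = $204,181.25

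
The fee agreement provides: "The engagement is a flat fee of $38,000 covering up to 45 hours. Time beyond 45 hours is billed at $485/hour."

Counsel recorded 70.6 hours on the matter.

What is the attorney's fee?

$50,416.00

Flat fee: $38,000.00
Excess hours: 70.6 − 45 = 25.6
Overrun: 25.6 × $485 = $12,416.00
Total: $38,000.00 + $12,416.00 = $50,416.00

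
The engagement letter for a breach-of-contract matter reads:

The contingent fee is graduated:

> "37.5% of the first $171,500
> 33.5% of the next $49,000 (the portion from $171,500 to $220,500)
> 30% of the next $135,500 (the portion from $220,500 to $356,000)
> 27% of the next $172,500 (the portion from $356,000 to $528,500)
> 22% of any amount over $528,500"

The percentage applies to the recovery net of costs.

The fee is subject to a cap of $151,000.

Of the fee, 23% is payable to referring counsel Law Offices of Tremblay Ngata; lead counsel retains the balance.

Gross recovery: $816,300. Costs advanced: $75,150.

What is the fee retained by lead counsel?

$116,270.00

Fee base (net of costs): $816,300 − $75,150 = $741,150
First $171,500 at 37.5% = $64,312.50
Next $49,000 at 33.5% = $16,415.00
Next $135,500 at 30% = $40,650.00
Next $172,500 at 27% = $46,575.00
Remaining $212,650 at 22% = $46,783.00
Fee: $64,312.50 + $16,415.00 + $40,650.00 + $46,575.00 + $46,783.00 = $214,735.50
$214,735.50 exceeds the $151,000 cap, so the fee is capped at $151,000.00.
Referral share: 23% of $151,000.00 = $34,730.00; lead counsel retains $151,000.00 − $34,730.00 = $116,270.00.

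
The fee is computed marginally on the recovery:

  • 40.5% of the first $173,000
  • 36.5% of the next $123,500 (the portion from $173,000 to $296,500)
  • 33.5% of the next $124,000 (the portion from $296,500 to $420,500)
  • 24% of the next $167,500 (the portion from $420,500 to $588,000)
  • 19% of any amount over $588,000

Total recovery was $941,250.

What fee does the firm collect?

First $173,000 at 40.5% = $70,065.00
Next $123,500 at 36.5% = $45,077.50
Next $124,000 at 33.5% = $41,540.00
Next $167,500 at 24% = $40,200.00
Remaining $353,250 at 19% = $67,117.50
Fee: $70,065.00 + $45,077.50 + $41,540.00 + $40,200.00 + $67,117.50 = $264,000.00

$264,000.00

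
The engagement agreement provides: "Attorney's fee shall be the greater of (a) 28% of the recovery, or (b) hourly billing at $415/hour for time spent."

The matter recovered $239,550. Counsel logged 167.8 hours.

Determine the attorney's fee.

(a) 28% of $239,550 = $67,074.00
(b) 167.8 × $415 = $69,637.00
The greater is (b): $69,637.00.

$69,637.00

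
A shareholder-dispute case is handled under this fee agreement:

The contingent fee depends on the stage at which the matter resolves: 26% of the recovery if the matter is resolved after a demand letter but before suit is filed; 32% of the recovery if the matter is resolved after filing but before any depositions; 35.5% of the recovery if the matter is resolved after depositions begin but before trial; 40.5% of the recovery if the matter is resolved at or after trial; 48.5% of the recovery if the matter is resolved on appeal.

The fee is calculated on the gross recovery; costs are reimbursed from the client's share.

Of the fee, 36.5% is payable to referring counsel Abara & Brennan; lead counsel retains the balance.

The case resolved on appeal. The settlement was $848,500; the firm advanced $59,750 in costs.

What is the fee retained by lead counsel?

$261,316.79

Fee base is the gross recovery, $848,500; costs are reimbursed separately.
The matter resolved on appeal, so the 48.5% rate applies.
$848,500 × 48.5% = $411,522.50
Referral share: 36.5% of $411,522.50 = $150,205.71; lead counsel retains $411,522.50 − $150,205.71 = $261,316.79.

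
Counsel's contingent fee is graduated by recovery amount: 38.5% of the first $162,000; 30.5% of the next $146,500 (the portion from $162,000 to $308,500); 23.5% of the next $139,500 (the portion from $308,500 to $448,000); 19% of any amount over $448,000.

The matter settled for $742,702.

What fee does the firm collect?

$195,828.38

First $162,000 at 38.5% = $62,370.00
Next $146,500 at 30.5% = $44,682.50
Next $139,500 at 23.5% = $32,782.50
Remaining $294,702 at 19% = $55,993.38
Fee: $62,370.00 + $44,682.50 + $32,782.50 + $55,993.38 = $195,828.38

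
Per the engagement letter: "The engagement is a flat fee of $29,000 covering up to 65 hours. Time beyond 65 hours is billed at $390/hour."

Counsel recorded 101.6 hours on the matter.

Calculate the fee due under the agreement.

$43,274.00

Flat fee: $29,000.00
Excess hours: 101.6 − 65 = 36.6
Overrun: 36.6 × $390 = $14,274.00
Total: $29,000.00 + $14,274.00 = $43,274.00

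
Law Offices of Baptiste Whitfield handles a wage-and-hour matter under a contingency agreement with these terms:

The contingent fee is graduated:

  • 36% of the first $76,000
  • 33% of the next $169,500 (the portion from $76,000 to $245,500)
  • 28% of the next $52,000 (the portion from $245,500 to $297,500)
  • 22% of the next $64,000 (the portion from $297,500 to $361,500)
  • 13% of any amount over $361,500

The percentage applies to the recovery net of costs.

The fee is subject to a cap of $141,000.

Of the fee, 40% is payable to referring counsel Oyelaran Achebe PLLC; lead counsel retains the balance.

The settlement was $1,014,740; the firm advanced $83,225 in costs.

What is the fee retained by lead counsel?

$84,600.00

Fee base (net of costs): $1,014,740 − $83,225 = $931,515
First $76,000 at 36% = $27,360.00
Next $169,500 at 33% = $55,935.00
Next $52,000 at 28% = $14,560.00
Next $64,000 at 22% = $14,080.00
Remaining $570,015 at 13% = $74,101.95
Fee: $27,360.00 + $55,935.00 + $14,560.00 + $14,080.00 + $74,101.95 = $186,036.95
$186,036.95 exceeds the $141,000 cap, so the fee is capped at $141,000.00.
Referral share: 40% of $141,000.00 = $56,400.00; lead counsel retains $141,000.00 − $56,400.00 = $84,600.00.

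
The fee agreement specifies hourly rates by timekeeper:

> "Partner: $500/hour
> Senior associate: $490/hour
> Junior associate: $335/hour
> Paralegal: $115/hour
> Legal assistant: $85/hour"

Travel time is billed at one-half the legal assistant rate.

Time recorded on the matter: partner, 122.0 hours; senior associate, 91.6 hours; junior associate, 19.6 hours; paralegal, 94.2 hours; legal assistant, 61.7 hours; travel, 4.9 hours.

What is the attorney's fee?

$128,735.75

Partner: 122.0 × $500 = $61,000.00
Senior associate: 91.6 × $490 = $44,884.00
Junior associate: 19.6 × $335 = $6,566.00
Paralegal: 94.2 × $115 = $10,833.00
Legal assistant: 61.7 × $85 = $5,244.50
Subtotal: $61,000.00 + $44,884.00 + $6,566.00 + $10,833.00 + $5,244.50 = $128,527.50
Travel: 4.9 × ($85 ÷ 2) = 4.9 × $42.50 = $208.25
Total: $128,527.50 + $208.25 = $128,735.75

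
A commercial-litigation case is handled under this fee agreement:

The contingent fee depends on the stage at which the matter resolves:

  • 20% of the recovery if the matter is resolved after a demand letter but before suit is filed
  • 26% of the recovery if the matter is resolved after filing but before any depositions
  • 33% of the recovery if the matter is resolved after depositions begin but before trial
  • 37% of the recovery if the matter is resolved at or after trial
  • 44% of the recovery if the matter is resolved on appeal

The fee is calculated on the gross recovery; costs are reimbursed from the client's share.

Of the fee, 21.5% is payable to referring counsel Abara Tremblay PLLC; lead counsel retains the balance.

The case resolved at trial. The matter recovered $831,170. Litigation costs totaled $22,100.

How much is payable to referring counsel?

Fee base is the gross recovery, $831,170; costs are reimbursed separately.
The matter resolved at trial, so the 37% rate applies.
$831,170 × 37% = $307,532.90
Referral share: 21.5% of $307,532.90 = $66,119.57; lead counsel retains $307,532.90 − $66,119.57 = $241,413.33.

$66,119.57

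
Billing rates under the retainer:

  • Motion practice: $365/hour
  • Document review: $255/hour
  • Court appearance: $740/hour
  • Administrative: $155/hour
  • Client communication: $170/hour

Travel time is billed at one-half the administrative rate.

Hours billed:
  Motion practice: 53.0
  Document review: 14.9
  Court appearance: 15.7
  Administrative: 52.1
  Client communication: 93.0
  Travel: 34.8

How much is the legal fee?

$61,345.00

Motion practice: 53.0 × $365 = $19,345.00
Document review: 14.9 × $255 = $3,799.50
Court appearance: 15.7 × $740 = $11,618.00
Administrative: 52.1 × $155 = $8,075.50
Client communication: 93.0 × $170 = $15,810.00
Subtotal: $19,345.00 + $3,799.50 + $11,618.00 + $8,075.50 + $15,810.00 = $58,648.00
Travel: 34.8 × ($155 ÷ 2) = 34.8 × $77.50 = $2,697.00
Total: $58,648.00 + $2,697.00 = $61,345.00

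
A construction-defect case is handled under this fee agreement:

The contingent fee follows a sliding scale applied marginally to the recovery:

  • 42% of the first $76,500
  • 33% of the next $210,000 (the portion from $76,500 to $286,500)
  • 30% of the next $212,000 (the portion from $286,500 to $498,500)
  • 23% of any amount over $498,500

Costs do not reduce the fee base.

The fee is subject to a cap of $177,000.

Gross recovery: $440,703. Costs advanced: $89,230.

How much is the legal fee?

$147,690.90

Fee base is the gross recovery, $440,703; costs are reimbursed separately.
First $76,500 at 42% = $32,130.00
Next $210,000 at 33% = $69,300.00
Remaining $154,203 at 30% = $46,260.90
Fee: $32,130.00 + $69,300.00 + $46,260.90 = $147,690.90
$147,690.90 is under the $177,000 cap.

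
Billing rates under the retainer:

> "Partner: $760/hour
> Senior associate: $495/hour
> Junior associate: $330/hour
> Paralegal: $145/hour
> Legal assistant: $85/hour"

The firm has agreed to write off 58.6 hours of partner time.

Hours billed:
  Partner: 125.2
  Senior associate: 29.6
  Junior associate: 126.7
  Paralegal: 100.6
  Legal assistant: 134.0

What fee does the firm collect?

$133,056.00

Partner: 125.2 × $760 = $95,152.00
Senior associate: 29.6 × $495 = $14,652.00
Junior associate: 126.7 × $330 = $41,811.00
Paralegal: 100.6 × $145 = $14,587.00
Legal assistant: 134.0 × $85 = $11,390.00
Subtotal: $177,592.00
Write-off: 58.6 × $760 = $44,536.00
Total: $177,592.00 − $44,536.00 = $133,056.00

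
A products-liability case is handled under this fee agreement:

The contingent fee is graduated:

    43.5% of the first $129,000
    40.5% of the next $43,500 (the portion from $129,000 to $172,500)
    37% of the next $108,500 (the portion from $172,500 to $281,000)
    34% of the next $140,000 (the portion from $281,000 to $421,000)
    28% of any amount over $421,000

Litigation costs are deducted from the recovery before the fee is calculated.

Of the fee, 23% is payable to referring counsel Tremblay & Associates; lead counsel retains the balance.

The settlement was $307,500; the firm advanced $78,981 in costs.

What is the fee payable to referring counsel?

Fee base (net of costs): $307,500 − $78,981 = $228,519
First $129,000 at 43.5% = $56,115.00
Next $43,500 at 40.5% = $17,617.50
Remaining $56,019 at 37% = $20,727.03
Fee: $56,115.00 + $17,617.50 + $20,727.03 = $94,459.53
Referral share: 23% of $94,459.53 = $21,725.69; lead counsel retains $94,459.53 − $21,725.69 = $72,733.84.

$21,725.69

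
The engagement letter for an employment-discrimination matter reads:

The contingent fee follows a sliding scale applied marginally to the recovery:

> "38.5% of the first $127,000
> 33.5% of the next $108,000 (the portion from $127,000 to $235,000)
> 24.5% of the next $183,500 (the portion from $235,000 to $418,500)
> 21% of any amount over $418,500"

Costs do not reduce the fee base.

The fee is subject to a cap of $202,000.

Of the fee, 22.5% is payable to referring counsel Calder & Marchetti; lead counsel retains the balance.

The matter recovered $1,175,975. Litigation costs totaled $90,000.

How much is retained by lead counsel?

Fee base is the gross recovery, $1,175,975; costs are reimbursed separately.
First $127,000 at 38.5% = $48,895.00
Next $108,000 at 33.5% = $36,180.00
Next $183,500 at 24.5% = $44,957.50
Remaining $757,475 at 21% = $159,069.75
Fee: $48,895.00 + $36,180.00 + $44,957.50 + $159,069.75 = $289,102.25
$289,102.25 exceeds the $202,000 cap, so the fee is capped at $202,000.00.
Referral share: 22.5% of $202,000.00 = $45,450.00; lead counsel retains $202,000.00 − $45,450.00 = $156,550.00.

$156,550.00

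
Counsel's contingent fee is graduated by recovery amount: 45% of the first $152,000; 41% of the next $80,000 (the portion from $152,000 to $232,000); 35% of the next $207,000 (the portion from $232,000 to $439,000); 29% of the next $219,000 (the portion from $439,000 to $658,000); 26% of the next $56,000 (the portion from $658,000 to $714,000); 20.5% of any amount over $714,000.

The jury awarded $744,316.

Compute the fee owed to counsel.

First $152,000 at 45% = $68,400.00
Next $80,000 at 41% = $32,800.00
Next $207,000 at 35% = $72,450.00
Next $219,000 at 29% = $63,510.00
Next $56,000 at 26% = $14,560.00
Remaining $30,316 at 20.5% = $6,214.78
Fee: $68,400.00 + $32,800.00 + $72,450.00 + $63,510.00 + $14,560.00 + $6,214.78 = $257,934.78

$257,934.78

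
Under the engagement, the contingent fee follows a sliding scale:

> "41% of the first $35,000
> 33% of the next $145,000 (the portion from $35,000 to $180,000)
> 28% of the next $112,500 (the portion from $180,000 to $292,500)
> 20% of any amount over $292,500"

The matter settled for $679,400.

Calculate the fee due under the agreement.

First $35,000 at 41% = $14,350.00
Next $145,000 at 33% = $47,850.00
Next $112,500 at 28% = $31,500.00
Remaining $386,900 at 20% = $77,380.00
Fee: $14,350.00 + $47,850.00 + $31,500.00 + $77,380.00 = $171,080.00

$171,080.00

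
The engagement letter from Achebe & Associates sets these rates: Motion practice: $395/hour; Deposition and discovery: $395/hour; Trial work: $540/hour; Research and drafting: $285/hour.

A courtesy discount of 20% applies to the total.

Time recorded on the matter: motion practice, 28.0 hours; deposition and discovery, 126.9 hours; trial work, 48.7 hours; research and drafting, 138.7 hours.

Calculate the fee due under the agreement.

$101,610.40

Motion practice: 28.0 × $395 = $11,060.00
Deposition and discovery: 126.9 × $395 = $50,125.50
Trial work: 48.7 × $540 = $26,298.00
Research and drafting: 138.7 × $285 = $39,529.50
Subtotal: $127,013.00
Less 20% discount: −$25,402.60
Total: $127,013.00 − $25,402.60 = $101,610.40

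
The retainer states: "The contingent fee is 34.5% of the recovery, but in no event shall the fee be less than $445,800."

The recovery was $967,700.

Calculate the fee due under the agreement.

34.5% of $967,700 = $333,856.50
That is below the $445,800 minimum, so the minimum applies.

$445,800.00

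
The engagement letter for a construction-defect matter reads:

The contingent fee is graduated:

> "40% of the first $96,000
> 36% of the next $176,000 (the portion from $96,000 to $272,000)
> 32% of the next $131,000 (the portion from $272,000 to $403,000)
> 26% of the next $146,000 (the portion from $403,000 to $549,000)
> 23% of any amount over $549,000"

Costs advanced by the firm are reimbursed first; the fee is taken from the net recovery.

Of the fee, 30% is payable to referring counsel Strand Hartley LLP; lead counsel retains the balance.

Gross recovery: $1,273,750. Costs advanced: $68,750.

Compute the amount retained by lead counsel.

Fee base (net of costs): $1,273,750 − $68,750 = $1,205,000
First $96,000 at 40% = $38,400.00
Next $176,000 at 36% = $63,360.00
Next $131,000 at 32% = $41,920.00
Next $146,000 at 26% = $37,960.00
Remaining $656,000 at 23% = $150,880.00
Fee: $38,400.00 + $63,360.00 + $41,920.00 + $37,960.00 + $150,880.00 = $332,520.00
Referral share: 30% of $332,520.00 = $99,756.00; lead counsel retains $332,520.00 − $99,756.00 = $232,764.00.

$232,764.00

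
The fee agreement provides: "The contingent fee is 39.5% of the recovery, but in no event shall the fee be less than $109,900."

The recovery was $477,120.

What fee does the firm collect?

39.5% of $477,120 = $188,462.40
That exceeds the $109,900 minimum.

$188,462.40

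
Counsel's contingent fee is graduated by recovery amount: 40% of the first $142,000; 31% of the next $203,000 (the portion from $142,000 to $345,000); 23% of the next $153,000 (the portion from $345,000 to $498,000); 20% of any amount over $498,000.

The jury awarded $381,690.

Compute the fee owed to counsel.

$128,168.70

First $142,000 at 40% = $56,800.00
Next $203,000 at 31% = $62,930.00
Remaining $36,690 at 23% = $8,438.70
Fee: $56,800.00 + $62,930.00 + $8,438.70 = $128,168.70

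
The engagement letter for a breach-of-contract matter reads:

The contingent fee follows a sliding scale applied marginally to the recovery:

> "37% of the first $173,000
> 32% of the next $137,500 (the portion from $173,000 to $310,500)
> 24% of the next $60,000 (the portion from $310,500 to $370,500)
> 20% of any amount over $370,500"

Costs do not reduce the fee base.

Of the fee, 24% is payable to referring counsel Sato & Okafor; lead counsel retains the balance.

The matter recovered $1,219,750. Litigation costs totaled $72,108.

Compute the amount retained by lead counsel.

$222,117.60

Fee base is the gross recovery, $1,219,750; costs are reimbursed separately.
First $173,000 at 37% = $64,010.00
Next $137,500 at 32% = $44,000.00
Next $60,000 at 24% = $14,400.00
Remaining $849,250 at 20% = $169,850.00
Fee: $64,010.00 + $44,000.00 + $14,400.00 + $169,850.00 = $292,260.00
Referral share: 24% of $292,260.00 = $70,142.40; lead counsel retains $292,260.00 − $70,142.40 = $222,117.60.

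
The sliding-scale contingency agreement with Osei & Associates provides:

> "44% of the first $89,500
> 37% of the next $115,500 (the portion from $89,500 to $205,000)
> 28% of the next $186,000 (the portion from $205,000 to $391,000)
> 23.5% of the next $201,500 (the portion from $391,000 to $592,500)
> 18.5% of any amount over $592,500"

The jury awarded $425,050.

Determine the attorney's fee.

$142,196.75

First $89,500 at 44% = $39,380.00
Next $115,500 at 37% = $42,735.00
Next $186,000 at 28% = $52,080.00
Remaining $34,050 at 23.5% = $8,001.75
Fee: $39,380.00 + $42,735.00 + $52,080.00 + $8,001.75 = $142,196.75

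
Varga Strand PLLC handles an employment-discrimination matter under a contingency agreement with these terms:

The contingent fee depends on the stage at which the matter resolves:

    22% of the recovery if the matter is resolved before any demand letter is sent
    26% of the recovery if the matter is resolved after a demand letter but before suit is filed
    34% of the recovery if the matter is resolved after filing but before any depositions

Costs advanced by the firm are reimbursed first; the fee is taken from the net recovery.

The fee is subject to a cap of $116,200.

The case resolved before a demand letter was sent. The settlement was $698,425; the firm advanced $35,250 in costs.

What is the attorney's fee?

Fee base (net of costs): $698,425 − $35,250 = $663,175
The matter resolved before a demand letter was sent, so the 22% rate applies.
$663,175 × 22% = $145,898.50
$145,898.50 exceeds the $116,200 cap, so the fee is capped at $116,200.00.

$116,200.00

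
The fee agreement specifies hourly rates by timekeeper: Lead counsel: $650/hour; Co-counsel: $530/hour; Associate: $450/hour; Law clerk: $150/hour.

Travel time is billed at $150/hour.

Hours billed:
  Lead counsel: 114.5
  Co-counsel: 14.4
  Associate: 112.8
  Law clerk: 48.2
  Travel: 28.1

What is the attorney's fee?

Lead counsel: 114.5 × $650 = $74,425.00
Co-counsel: 14.4 × $530 = $7,632.00
Associate: 112.8 × $450 = $50,760.00
Law clerk: 48.2 × $150 = $7,230.00
Subtotal: $74,425.00 + $7,632.00 + $50,760.00 + $7,230.00 = $140,047.00
Travel: 28.1 × $150 = $4,215.00
Total: $140,047.00 + $4,215.00 = $144,262.00

$144,262.00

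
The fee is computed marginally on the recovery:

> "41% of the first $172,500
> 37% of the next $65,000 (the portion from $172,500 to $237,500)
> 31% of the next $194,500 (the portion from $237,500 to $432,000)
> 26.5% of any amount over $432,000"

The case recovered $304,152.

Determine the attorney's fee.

$115,437.12

First $172,500 at 41% = $70,725.00
Next $65,000 at 37% = $24,050.00
Remaining $66,652 at 31% = $20,662.12
Fee: $70,725.00 + $24,050.00 + $20,662.12 = $115,437.12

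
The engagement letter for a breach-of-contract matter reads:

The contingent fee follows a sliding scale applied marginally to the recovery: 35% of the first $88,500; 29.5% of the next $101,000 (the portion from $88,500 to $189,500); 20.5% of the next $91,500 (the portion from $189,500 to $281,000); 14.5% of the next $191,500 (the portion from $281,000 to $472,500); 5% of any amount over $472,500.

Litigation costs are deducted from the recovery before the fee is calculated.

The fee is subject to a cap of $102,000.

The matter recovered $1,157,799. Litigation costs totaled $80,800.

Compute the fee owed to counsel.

$102,000.00

Fee base (net of costs): $1,157,799 − $80,800 = $1,076,999
First $88,500 at 35% = $30,975.00
Next $101,000 at 29.5% = $29,795.00
Next $91,500 at 20.5% = $18,757.50
Next $191,500 at 14.5% = $27,767.50
Remaining $604,499 at 5% = $30,224.95
Fee: $30,975.00 + $29,795.00 + $18,757.50 + $27,767.50 + $30,224.95 = $137,519.95
$137,519.95 exceeds the $102,000 cap, so the fee is capped at $102,000.00.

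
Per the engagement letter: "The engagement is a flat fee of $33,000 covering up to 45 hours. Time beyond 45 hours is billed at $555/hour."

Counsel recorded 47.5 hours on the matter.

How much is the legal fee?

$34,387.50

Flat fee: $33,000.00
Excess hours: 47.5 − 45 = 2.5
Overrun: 2.5 × $555 = $1,387.50
Total: $33,000.00 + $1,387.50 = $34,387.50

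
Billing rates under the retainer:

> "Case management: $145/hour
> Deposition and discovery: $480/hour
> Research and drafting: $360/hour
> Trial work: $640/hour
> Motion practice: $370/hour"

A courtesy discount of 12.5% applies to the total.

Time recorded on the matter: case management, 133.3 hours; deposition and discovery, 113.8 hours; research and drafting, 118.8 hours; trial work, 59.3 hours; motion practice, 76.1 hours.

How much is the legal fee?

$159,975.81

Case management: 133.3 × $145 = $19,328.50
Deposition and discovery: 113.8 × $480 = $54,624.00
Research and drafting: 118.8 × $360 = $42,768.00
Trial work: 59.3 × $640 = $37,952.00
Motion practice: 76.1 × $370 = $28,157.00
Subtotal: $182,829.50
Less 12.5% discount: −$22,853.69
Total: $182,829.50 − $22,853.69 = $159,975.81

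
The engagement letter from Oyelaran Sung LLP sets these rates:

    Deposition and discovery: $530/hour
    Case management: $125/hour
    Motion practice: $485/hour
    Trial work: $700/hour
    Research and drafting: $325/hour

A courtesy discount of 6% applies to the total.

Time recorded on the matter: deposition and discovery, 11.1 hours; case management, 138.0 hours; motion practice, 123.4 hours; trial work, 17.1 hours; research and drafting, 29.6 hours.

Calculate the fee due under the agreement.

Deposition and discovery: 11.1 × $530 = $5,883.00
Case management: 138.0 × $125 = $17,250.00
Motion practice: 123.4 × $485 = $59,849.00
Trial work: 17.1 × $700 = $11,970.00
Research and drafting: 29.6 × $325 = $9,620.00
Subtotal: $104,572.00
Less 6% discount: −$6,274.32
Total: $104,572.00 − $6,274.32 = $98,297.68

$98,297.68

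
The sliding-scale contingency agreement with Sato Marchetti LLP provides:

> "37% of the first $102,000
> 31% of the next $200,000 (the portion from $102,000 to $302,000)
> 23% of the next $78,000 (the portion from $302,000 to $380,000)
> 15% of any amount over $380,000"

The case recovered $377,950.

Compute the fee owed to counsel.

First $102,000 at 37% = $37,740.00
Next $200,000 at 31% = $62,000.00
Remaining $75,950 at 23% = $17,468.50
Fee: $37,740.00 + $62,000.00 + $17,468.50 = $117,208.50

$117,208.50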